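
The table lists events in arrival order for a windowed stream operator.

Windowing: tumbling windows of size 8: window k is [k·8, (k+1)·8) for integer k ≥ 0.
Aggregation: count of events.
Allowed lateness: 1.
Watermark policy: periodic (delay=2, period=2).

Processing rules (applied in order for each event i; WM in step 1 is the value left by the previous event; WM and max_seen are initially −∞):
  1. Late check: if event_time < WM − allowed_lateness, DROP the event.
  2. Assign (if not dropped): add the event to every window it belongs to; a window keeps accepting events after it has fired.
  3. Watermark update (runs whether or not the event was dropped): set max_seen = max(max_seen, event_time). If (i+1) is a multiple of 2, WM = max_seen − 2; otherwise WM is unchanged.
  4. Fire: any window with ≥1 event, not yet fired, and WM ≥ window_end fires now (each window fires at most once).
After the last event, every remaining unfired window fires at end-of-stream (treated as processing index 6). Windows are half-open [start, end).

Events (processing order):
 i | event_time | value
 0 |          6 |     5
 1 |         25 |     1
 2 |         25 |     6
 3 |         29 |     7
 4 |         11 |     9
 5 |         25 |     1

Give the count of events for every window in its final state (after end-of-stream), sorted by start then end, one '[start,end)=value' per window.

[0,8)=1 [24,32)=3

i=0 t=6 v=5: → [0,8); WM=−∞
i=1 t=25 v=1: → [24,32); WM=23; [0,8) fires=1
i=2 t=25 v=6: → [24,32); WM=23
i=3 t=29 v=7: → [24,32); WM=27
i=4 t=11 v=9: DROP (t<27-1); WM=27
i=5 t=25 v=1: DROP (t<27-1); WM=27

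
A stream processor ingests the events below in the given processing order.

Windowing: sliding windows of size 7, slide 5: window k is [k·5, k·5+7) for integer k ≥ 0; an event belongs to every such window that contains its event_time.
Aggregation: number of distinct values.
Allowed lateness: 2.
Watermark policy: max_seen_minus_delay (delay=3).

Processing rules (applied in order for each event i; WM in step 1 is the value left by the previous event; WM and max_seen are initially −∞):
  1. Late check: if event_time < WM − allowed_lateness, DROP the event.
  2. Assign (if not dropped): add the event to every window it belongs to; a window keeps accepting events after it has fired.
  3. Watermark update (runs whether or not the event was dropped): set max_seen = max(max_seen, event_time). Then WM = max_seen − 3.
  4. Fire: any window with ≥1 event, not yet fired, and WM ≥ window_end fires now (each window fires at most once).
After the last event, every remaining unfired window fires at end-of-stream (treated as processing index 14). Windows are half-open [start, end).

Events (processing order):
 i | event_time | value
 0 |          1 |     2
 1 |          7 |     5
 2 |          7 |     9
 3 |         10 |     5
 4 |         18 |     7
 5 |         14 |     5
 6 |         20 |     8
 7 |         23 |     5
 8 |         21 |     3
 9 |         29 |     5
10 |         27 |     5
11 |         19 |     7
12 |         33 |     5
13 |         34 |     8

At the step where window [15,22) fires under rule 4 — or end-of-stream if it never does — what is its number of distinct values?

i=0 t=1 v=2: → [0,7); WM=-2
i=1 t=7 v=5: → [5,12); WM=4
i=2 t=7 v=9: → [5,12); WM=4
i=3 t=10 v=5: → [10,17),[5,12); WM=7; [0,7) fires=1
i=4 t=18 v=7: → [15,22); WM=15; [5,12) fires=2
i=5 t=14 v=5: → [10,17); WM=15
i=6 t=20 v=8: → [20,27),[15,22); WM=17; [10,17) fires=1
i=7 t=23 v=5: → [20,27); WM=20
i=8 t=21 v=3: → [20,27),[15,22); WM=20
i=9 t=29 v=5: → [25,32); WM=26; [15,22) fires=3
i=10 t=27 v=5: → [25,32); WM=26
i=11 t=19 v=7: DROP (t<26-2); WM=26
i=12 t=33 v=5: → [30,37); WM=30; [20,27) fires=3
i=13 t=34 v=8: → [30,37); WM=31

3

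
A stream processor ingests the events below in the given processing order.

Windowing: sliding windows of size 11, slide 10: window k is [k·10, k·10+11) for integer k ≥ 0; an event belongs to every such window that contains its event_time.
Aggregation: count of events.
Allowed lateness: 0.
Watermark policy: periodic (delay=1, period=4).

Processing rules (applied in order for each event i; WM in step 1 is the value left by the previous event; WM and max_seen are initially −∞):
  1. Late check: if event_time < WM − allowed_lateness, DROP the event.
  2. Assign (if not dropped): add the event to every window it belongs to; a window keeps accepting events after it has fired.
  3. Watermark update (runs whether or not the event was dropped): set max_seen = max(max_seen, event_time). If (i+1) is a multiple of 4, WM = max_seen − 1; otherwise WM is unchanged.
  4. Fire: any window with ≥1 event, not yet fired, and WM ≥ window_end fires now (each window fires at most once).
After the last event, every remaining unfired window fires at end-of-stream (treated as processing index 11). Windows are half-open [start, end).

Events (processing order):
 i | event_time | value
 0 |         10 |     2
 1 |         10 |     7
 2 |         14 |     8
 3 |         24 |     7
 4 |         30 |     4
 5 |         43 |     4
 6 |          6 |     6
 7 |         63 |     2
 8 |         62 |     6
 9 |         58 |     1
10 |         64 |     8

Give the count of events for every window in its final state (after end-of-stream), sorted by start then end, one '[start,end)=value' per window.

i=0 t=10 v=2: → [10,21),[0,11); WM=−∞
i=1 t=10 v=7: → [10,21),[0,11); WM=−∞
i=2 t=14 v=8: → [10,21); WM=−∞
i=3 t=24 v=7: → [20,31); WM=23; [0,11) fires=2 [10,21) fires=3
i=4 t=30 v=4: → [30,41),[20,31); WM=23
i=5 t=43 v=4: → [40,51); WM=23
i=6 t=6 v=6: DROP (t<23-0); WM=23
i=7 t=63 v=2: → [60,71); WM=62; [20,31) fires=2 [30,41) fires=1 [40,51) fires=1
i=8 t=62 v=6: → [60,71); WM=62
i=9 t=58 v=1: DROP (t<62-0); WM=62
i=10 t=64 v=8: → [60,71); WM=62

[0,11)=2 [10,21)=3 [20,31)=2 [30,41)=1 [40,51)=1 [60,71)=3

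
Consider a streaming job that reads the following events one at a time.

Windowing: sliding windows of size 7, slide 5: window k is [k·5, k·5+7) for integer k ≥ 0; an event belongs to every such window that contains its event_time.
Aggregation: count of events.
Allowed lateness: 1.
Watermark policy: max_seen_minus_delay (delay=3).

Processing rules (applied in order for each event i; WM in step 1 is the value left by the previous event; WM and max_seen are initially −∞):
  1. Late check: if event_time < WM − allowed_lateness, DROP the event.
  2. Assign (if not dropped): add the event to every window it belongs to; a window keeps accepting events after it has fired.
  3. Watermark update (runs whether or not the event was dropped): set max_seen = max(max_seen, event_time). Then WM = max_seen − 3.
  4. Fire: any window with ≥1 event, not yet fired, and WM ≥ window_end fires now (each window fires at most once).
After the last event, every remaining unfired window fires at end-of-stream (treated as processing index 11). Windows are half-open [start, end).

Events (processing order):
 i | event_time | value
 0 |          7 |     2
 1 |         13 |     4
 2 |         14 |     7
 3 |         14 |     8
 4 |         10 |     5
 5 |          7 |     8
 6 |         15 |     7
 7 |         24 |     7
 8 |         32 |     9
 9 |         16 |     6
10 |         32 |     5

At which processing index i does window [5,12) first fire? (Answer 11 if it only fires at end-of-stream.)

i=0 t=7 v=2: → [5,12); WM=4
i=1 t=13 v=4: → [10,17); WM=10
i=2 t=14 v=7: → [10,17); WM=11
i=3 t=14 v=8: → [10,17); WM=11
i=4 t=10 v=5: → [10,17),[5,12); WM=11
i=5 t=7 v=8: DROP (t<11-1); WM=11
i=6 t=15 v=7: → [15,22),[10,17); WM=12; [5,12) fires=2
i=7 t=24 v=7: → [20,27); WM=21; [10,17) fires=5
i=8 t=32 v=9: → [30,37); WM=29; [15,22) fires=1 [20,27) fires=1
i=9 t=16 v=6: DROP (t<29-1); WM=29
i=10 t=32 v=5: → [30,37); WM=29

6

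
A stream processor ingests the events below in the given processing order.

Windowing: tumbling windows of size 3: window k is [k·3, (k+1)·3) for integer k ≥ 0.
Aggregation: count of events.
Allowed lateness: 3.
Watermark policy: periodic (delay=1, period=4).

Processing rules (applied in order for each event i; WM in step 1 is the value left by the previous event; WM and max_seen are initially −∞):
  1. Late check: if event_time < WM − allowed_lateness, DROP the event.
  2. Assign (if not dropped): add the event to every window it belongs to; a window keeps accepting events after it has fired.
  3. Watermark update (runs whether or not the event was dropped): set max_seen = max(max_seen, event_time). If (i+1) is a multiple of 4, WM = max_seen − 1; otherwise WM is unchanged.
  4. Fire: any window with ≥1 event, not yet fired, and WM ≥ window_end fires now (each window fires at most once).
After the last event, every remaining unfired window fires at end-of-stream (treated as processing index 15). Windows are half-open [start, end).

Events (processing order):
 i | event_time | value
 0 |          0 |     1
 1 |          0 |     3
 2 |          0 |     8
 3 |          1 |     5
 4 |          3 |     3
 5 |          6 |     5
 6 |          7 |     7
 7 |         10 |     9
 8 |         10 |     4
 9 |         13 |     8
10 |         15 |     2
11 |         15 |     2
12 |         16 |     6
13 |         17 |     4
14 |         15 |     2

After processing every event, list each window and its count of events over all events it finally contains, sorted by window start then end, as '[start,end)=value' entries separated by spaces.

[0,3)=4 [3,6)=1 [6,9)=2 [9,12)=2 [12,15)=1 [15,18)=5

i=0 t=0 v=1: → [0,3); WM=−∞
i=1 t=0 v=3: → [0,3); WM=−∞
i=2 t=0 v=8: → [0,3); WM=−∞
i=3 t=1 v=5: → [0,3); WM=0
i=4 t=3 v=3: → [3,6); WM=0
i=5 t=6 v=5: → [6,9); WM=0
i=6 t=7 v=7: → [6,9); WM=0
i=7 t=10 v=9: → [9,12); WM=9; [0,3) fires=4 [3,6) fires=1 [6,9) fires=2
i=8 t=10 v=4: → [9,12); WM=9
i=9 t=13 v=8: → [12,15); WM=9
i=10 t=15 v=2: → [15,18); WM=9
i=11 t=15 v=2: → [15,18); WM=14; [9,12) fires=2
i=12 t=16 v=6: → [15,18); WM=14
i=13 t=17 v=4: → [15,18); WM=14
i=14 t=15 v=2: → [15,18); WM=14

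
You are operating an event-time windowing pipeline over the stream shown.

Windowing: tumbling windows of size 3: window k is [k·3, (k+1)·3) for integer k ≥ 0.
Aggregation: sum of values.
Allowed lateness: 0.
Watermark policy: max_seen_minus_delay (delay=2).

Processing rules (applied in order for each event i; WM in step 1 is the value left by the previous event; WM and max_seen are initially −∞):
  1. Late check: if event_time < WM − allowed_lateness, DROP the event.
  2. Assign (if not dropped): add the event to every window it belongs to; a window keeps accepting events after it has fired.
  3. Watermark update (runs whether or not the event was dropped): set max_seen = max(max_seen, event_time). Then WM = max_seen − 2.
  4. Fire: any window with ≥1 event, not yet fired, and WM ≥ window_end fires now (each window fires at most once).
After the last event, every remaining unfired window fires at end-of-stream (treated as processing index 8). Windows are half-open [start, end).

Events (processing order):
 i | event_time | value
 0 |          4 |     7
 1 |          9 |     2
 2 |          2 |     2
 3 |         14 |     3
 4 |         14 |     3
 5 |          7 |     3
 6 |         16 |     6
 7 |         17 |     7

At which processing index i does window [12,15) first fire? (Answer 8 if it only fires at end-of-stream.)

7

i=0 t=4 v=7: → [3,6); WM=2
i=1 t=9 v=2: → [9,12); WM=7; [3,6) fires=7
i=2 t=2 v=2: DROP (t<7-0); WM=7
i=3 t=14 v=3: → [12,15); WM=12; [9,12) fires=2
i=4 t=14 v=3: → [12,15); WM=12
i=5 t=7 v=3: DROP (t<12-0); WM=12
i=6 t=16 v=6: → [15,18); WM=14
i=7 t=17 v=7: → [15,18); WM=15; [12,15) fires=6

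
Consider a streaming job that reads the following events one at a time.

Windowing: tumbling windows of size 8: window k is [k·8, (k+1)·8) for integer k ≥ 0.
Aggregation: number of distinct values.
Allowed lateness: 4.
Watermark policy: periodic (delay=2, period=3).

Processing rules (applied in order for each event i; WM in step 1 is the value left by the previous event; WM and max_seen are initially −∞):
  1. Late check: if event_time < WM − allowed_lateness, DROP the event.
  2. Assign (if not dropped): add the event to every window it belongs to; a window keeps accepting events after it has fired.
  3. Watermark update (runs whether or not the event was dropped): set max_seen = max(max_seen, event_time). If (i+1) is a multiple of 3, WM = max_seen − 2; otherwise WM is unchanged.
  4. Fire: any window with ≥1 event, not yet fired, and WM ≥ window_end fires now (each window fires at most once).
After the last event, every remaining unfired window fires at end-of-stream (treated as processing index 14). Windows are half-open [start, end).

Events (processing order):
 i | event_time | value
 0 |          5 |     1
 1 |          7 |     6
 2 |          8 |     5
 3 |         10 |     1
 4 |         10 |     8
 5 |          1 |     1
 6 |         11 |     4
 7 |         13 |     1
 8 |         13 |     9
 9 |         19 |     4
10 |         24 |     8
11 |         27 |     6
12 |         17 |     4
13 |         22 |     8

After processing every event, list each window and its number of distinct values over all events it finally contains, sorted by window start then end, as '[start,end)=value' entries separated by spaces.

i=0 t=5 v=1: → [0,8); WM=−∞
i=1 t=7 v=6: → [0,8); WM=−∞
i=2 t=8 v=5: → [8,16); WM=6
i=3 t=10 v=1: → [8,16); WM=6
i=4 t=10 v=8: → [8,16); WM=6
i=5 t=1 v=1: DROP (t<6-4); WM=8; [0,8) fires=2
i=6 t=11 v=4: → [8,16); WM=8
i=7 t=13 v=1: → [8,16); WM=8
i=8 t=13 v=9: → [8,16); WM=11
i=9 t=19 v=4: → [16,24); WM=11
i=10 t=24 v=8: → [24,32); WM=11
i=11 t=27 v=6: → [24,32); WM=25; [8,16) fires=5 [16,24) fires=1
i=12 t=17 v=4: DROP (t<25-4); WM=25
i=13 t=22 v=8: → [16,24); WM=25

[0,8)=2 [8,16)=5 [16,24)=2 [24,32)=2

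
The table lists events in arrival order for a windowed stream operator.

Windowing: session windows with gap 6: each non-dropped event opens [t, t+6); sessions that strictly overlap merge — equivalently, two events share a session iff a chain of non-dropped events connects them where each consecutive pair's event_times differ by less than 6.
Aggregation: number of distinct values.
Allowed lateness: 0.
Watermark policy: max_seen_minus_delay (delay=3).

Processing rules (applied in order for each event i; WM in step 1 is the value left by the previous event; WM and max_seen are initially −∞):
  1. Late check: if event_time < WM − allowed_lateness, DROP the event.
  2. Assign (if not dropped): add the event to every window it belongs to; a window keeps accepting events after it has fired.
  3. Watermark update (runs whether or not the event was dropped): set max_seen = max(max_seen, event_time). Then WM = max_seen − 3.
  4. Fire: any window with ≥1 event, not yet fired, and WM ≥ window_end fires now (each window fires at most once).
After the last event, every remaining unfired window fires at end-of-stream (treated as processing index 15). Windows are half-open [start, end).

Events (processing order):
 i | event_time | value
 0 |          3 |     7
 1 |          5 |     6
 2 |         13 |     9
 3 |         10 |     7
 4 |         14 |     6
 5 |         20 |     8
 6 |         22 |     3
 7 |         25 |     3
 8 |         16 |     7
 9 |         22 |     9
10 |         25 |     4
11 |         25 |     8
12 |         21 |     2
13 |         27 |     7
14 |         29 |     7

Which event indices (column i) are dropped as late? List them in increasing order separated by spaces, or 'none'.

8 12

i=0 t=3 v=7: → [3,9); WM=0
i=1 t=5 v=6: → [3,11); WM=2
i=2 t=13 v=9: → [13,19); WM=10
i=3 t=10 v=7: → [3,19); WM=10
i=4 t=14 v=6: → [3,20); WM=11
i=5 t=20 v=8: → [20,26); WM=17
i=6 t=22 v=3: → [20,28); WM=19
i=7 t=25 v=3: → [20,31); WM=22
i=8 t=16 v=7: DROP (t<22-0); WM=22
i=9 t=22 v=9: → [20,31); WM=22
i=10 t=25 v=4: → [20,31); WM=22
i=11 t=25 v=8: → [20,31); WM=22
i=12 t=21 v=2: DROP (t<22-0); WM=22
i=13 t=27 v=7: → [20,33); WM=24
i=14 t=29 v=7: → [20,35); WM=26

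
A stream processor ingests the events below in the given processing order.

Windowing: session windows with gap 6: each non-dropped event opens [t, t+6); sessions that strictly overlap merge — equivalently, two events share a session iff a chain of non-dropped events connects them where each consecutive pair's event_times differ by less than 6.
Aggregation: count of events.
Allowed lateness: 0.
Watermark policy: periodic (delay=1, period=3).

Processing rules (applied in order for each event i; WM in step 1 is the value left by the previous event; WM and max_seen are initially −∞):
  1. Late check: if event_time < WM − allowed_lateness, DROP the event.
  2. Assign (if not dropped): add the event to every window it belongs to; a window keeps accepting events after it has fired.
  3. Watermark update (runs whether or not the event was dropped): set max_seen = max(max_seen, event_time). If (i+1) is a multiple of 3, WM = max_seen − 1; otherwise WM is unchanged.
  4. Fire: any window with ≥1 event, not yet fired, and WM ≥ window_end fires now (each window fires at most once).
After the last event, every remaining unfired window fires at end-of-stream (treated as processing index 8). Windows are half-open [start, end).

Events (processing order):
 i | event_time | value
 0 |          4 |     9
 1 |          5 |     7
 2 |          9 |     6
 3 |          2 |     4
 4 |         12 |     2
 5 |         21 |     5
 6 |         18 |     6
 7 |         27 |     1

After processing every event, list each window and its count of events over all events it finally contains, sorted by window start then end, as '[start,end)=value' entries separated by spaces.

[4,18)=4 [21,27)=1 [27,33)=1

i=0 t=4 v=9: → [4,10); WM=−∞
i=1 t=5 v=7: → [4,11); WM=−∞
i=2 t=9 v=6: → [4,15); WM=8
i=3 t=2 v=4: DROP (t<8-0); WM=8
i=4 t=12 v=2: → [4,18); WM=8
i=5 t=21 v=5: → [21,27); WM=20
i=6 t=18 v=6: DROP (t<20-0); WM=20
i=7 t=27 v=1: → [27,33); WM=20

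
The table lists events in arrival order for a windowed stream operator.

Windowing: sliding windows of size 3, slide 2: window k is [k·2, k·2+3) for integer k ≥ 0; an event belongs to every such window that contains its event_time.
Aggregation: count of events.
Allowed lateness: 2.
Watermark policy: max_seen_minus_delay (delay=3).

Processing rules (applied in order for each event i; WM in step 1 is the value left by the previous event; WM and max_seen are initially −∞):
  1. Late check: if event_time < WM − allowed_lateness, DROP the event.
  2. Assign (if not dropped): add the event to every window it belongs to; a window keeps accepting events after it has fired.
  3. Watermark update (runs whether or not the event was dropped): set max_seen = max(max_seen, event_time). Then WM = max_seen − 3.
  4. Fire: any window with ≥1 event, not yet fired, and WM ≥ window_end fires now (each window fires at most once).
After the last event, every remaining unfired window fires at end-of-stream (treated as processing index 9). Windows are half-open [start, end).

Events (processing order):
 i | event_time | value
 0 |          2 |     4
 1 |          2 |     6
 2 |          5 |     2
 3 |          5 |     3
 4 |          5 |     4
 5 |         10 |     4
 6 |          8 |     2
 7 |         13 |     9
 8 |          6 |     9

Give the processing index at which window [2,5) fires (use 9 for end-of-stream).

5

i=0 t=2 v=4: → [2,5),[0,3); WM=-1
i=1 t=2 v=6: → [2,5),[0,3); WM=-1
i=2 t=5 v=2: → [4,7); WM=2
i=3 t=5 v=3: → [4,7); WM=2
i=4 t=5 v=4: → [4,7); WM=2
i=5 t=10 v=4: → [10,13),[8,11); WM=7; [0,3) fires=2 [2,5) fires=2 [4,7) fires=3
i=6 t=8 v=2: → [8,11),[6,9); WM=7
i=7 t=13 v=9: → [12,15); WM=10; [6,9) fires=1
i=8 t=6 v=9: DROP (t<10-2); WM=10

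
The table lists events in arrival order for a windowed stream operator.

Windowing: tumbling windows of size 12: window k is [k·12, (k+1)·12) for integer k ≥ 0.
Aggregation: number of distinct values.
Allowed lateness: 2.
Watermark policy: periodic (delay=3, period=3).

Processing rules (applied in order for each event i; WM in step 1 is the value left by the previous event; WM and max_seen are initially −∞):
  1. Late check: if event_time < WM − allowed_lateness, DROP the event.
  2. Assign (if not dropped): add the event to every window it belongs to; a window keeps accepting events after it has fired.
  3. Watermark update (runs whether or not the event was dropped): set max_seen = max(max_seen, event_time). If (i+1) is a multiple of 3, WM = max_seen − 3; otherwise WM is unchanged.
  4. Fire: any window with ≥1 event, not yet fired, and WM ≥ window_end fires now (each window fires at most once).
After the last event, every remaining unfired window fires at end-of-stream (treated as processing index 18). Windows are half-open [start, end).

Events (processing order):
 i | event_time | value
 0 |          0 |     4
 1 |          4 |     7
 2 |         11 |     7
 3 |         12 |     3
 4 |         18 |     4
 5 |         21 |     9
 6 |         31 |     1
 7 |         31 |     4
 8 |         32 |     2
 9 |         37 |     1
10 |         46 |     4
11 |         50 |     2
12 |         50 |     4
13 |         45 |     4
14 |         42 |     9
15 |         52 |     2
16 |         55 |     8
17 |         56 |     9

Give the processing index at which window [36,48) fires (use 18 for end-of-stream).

i=0 t=0 v=4: → [0,12); WM=−∞
i=1 t=4 v=7: → [0,12); WM=−∞
i=2 t=11 v=7: → [0,12); WM=8
i=3 t=12 v=3: → [12,24); WM=8
i=4 t=18 v=4: → [12,24); WM=8
i=5 t=21 v=9: → [12,24); WM=18; [0,12) fires=2
i=6 t=31 v=1: → [24,36); WM=18
i=7 t=31 v=4: → [24,36); WM=18
i=8 t=32 v=2: → [24,36); WM=29; [12,24) fires=3
i=9 t=37 v=1: → [36,48); WM=29
i=10 t=46 v=4: → [36,48); WM=29
i=11 t=50 v=2: → [48,60); WM=47; [24,36) fires=3
i=12 t=50 v=4: → [48,60); WM=47
i=13 t=45 v=4: → [36,48); WM=47
i=14 t=42 v=9: DROP (t<47-2); WM=47
i=15 t=52 v=2: → [48,60); WM=47
i=16 t=55 v=8: → [48,60); WM=47
i=17 t=56 v=9: → [48,60); WM=53; [36,48) fires=2

17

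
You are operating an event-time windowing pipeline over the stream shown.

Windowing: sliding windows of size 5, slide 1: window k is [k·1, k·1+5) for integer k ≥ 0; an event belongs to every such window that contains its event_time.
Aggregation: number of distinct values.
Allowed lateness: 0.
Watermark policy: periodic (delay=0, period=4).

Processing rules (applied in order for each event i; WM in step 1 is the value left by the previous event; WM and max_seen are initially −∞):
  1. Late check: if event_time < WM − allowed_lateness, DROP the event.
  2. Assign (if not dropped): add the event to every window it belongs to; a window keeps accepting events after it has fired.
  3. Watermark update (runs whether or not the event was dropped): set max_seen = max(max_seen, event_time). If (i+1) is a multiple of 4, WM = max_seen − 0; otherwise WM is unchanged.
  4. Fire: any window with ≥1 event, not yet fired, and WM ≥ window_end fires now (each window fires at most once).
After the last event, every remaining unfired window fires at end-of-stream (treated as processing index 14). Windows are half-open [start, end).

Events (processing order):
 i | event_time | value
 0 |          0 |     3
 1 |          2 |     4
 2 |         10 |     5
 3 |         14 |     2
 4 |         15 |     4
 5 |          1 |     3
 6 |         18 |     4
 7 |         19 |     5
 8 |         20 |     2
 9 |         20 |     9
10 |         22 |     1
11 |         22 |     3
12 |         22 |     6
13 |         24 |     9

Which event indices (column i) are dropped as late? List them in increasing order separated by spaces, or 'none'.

5

i=0 t=0 v=3: → [0,5); WM=−∞
i=1 t=2 v=4: → [2,7),[1,6),[0,5); WM=−∞
i=2 t=10 v=5: → [10,15),[9,14),[8,13),[7,12),[6,11); WM=−∞
i=3 t=14 v=2: → [14,19),[13,18),[12,17),[11,16),[10,15); WM=14; [0,5) fires=2 [1,6) fires=1 [2,7) fires=1 [6,11) fires=1 [7,12) fires=1 [8,13) fires=1 [9,14) fires=1
i=4 t=15 v=4: → [15,20),[14,19),[13,18),[12,17),[11,16); WM=14
i=5 t=1 v=3: DROP (t<14-0); WM=14
i=6 t=18 v=4: → [18,23),[17,22),[16,21),[15,20),[14,19); WM=14
i=7 t=19 v=5: → [19,24),[18,23),[17,22),[16,21),[15,20); WM=19; [10,15) fires=2 [11,16) fires=2 [12,17) fires=2 [13,18) fires=2 [14,19) fires=2
i=8 t=20 v=2: → [20,25),[19,24),[18,23),[17,22),[16,21); WM=19
i=9 t=20 v=9: → [20,25),[19,24),[18,23),[17,22),[16,21); WM=19
i=10 t=22 v=1: → [22,27),[21,26),[20,25),[19,24),[18,23); WM=19
i=11 t=22 v=3: → [22,27),[21,26),[20,25),[19,24),[18,23); WM=22; [15,20) fires=2 [16,21) fires=4 [17,22) fires=4
i=12 t=22 v=6: → [22,27),[21,26),[20,25),[19,24),[18,23); WM=22
i=13 t=24 v=9: → [24,29),[23,28),[22,27),[21,26),[20,25); WM=22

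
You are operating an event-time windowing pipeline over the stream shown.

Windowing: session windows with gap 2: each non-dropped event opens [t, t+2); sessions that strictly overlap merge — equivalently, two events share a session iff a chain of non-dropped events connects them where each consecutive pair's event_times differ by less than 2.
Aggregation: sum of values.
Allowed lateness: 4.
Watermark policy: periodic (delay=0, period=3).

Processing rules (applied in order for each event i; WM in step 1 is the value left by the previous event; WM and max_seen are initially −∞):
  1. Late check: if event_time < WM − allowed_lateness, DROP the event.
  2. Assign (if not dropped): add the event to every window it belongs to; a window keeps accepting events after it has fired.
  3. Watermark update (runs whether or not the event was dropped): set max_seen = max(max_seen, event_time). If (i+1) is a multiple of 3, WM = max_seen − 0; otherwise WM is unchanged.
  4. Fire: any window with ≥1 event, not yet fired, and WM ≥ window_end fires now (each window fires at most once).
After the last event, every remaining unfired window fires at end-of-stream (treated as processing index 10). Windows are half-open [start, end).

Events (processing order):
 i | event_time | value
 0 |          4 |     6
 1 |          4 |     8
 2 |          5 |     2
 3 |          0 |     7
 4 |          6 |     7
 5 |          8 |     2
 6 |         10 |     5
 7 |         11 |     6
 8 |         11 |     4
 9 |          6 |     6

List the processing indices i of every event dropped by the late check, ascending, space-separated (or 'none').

i=0 t=4 v=6: → [4,6); WM=−∞
i=1 t=4 v=8: → [4,6); WM=−∞
i=2 t=5 v=2: → [4,7); WM=5
i=3 t=0 v=7: DROP (t<5-4); WM=5
i=4 t=6 v=7: → [4,8); WM=5
i=5 t=8 v=2: → [8,10); WM=8
i=6 t=10 v=5: → [10,12); WM=8
i=7 t=11 v=6: → [10,13); WM=8
i=8 t=11 v=4: → [10,13); WM=11
i=9 t=6 v=6: DROP (t<11-4); WM=11

3 9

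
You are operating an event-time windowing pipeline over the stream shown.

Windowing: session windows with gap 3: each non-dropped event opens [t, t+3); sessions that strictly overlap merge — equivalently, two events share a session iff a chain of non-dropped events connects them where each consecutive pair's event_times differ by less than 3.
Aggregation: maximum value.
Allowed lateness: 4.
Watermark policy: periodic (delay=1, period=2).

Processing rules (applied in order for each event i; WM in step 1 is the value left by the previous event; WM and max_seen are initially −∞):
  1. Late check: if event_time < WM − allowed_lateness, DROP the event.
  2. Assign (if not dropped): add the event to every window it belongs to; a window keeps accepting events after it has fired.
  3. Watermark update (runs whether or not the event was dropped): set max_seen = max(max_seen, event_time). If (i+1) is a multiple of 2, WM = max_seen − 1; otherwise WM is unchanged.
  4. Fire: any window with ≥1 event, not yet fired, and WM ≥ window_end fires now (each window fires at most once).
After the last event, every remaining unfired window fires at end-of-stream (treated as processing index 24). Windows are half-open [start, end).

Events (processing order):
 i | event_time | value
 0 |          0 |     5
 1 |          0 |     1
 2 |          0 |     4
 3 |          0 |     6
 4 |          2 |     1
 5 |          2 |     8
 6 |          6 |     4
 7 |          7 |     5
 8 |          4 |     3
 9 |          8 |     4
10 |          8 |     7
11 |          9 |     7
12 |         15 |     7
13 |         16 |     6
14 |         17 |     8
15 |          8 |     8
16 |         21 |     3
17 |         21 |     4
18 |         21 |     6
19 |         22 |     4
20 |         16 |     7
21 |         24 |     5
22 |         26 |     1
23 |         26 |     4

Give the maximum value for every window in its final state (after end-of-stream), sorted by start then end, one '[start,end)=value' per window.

i=0 t=0 v=5: → [0,3); WM=−∞
i=1 t=0 v=1: → [0,3); WM=-1
i=2 t=0 v=4: → [0,3); WM=-1
i=3 t=0 v=6: → [0,3); WM=-1
i=4 t=2 v=1: → [0,5); WM=-1
i=5 t=2 v=8: → [0,5); WM=1
i=6 t=6 v=4: → [6,9); WM=1
i=7 t=7 v=5: → [6,10); WM=6
i=8 t=4 v=3: → [0,10); WM=6
i=9 t=8 v=4: → [0,11); WM=7
i=10 t=8 v=7: → [0,11); WM=7
i=11 t=9 v=7: → [0,12); WM=8
i=12 t=15 v=7: → [15,18); WM=8
i=13 t=16 v=6: → [15,19); WM=15
i=14 t=17 v=8: → [15,20); WM=15
i=15 t=8 v=8: DROP (t<15-4); WM=16
i=16 t=21 v=3: → [21,24); WM=16
i=17 t=21 v=4: → [21,24); WM=20
i=18 t=21 v=6: → [21,24); WM=20
i=19 t=22 v=4: → [21,25); WM=21
i=20 t=16 v=7: DROP (t<21-4); WM=21
i=21 t=24 v=5: → [21,27); WM=23
i=22 t=26 v=1: → [21,29); WM=23
i=23 t=26 v=4: → [21,29); WM=25

[0,12)=8 [15,20)=8 [21,29)=6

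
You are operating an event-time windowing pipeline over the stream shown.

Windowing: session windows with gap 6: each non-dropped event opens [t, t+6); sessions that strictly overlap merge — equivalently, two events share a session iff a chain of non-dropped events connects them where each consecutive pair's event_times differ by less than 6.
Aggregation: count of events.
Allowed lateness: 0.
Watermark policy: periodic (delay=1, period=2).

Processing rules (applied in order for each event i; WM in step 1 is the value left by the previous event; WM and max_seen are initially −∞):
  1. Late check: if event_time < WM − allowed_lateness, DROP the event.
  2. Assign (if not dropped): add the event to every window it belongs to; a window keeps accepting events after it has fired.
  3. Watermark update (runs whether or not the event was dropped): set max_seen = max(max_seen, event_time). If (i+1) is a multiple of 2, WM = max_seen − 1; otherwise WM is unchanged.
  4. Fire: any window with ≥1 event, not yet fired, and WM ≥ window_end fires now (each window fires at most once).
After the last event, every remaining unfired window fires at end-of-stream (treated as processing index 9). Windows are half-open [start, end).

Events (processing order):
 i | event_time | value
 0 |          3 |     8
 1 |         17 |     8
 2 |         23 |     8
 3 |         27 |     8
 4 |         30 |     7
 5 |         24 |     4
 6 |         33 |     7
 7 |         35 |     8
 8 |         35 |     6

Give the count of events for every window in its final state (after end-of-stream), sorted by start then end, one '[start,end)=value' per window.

[3,9)=1 [17,23)=1 [23,41)=6

i=0 t=3 v=8: → [3,9); WM=−∞
i=1 t=17 v=8: → [17,23); WM=16
i=2 t=23 v=8: → [23,29); WM=16
i=3 t=27 v=8: → [23,33); WM=26
i=4 t=30 v=7: → [23,36); WM=26
i=5 t=24 v=4: DROP (t<26-0); WM=29
i=6 t=33 v=7: → [23,39); WM=29
i=7 t=35 v=8: → [23,41); WM=34
i=8 t=35 v=6: → [23,41); WM=34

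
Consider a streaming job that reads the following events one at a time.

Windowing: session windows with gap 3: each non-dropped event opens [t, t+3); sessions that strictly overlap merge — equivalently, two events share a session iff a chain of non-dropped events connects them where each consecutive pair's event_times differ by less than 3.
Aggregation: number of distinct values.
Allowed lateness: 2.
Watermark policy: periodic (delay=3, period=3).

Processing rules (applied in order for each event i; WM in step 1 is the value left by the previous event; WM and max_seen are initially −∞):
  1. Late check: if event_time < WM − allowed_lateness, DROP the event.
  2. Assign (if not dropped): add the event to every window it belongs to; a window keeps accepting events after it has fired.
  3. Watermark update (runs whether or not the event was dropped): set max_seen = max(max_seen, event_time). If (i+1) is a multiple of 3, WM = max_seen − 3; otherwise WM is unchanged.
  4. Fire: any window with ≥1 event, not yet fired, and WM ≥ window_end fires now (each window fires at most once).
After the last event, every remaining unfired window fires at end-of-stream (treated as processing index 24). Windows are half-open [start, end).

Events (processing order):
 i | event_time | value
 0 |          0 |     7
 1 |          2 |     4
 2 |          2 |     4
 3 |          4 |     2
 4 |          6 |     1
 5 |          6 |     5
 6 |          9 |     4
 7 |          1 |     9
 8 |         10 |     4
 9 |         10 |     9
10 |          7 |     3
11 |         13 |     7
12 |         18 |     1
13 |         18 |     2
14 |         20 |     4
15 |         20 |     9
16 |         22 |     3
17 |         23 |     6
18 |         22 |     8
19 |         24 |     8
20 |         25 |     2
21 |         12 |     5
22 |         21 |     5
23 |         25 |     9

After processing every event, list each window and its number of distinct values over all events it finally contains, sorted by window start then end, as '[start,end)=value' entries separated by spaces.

[0,13)=7 [13,16)=1 [18,28)=8

i=0 t=0 v=7: → [0,3); WM=−∞
i=1 t=2 v=4: → [0,5); WM=−∞
i=2 t=2 v=4: → [0,5); WM=-1
i=3 t=4 v=2: → [0,7); WM=-1
i=4 t=6 v=1: → [0,9); WM=-1
i=5 t=6 v=5: → [0,9); WM=3
i=6 t=9 v=4: → [9,12); WM=3
i=7 t=1 v=9: → [0,9); WM=3
i=8 t=10 v=4: → [9,13); WM=7
i=9 t=10 v=9: → [9,13); WM=7
i=10 t=7 v=3: → [0,13); WM=7
i=11 t=13 v=7: → [13,16); WM=10
i=12 t=18 v=1: → [18,21); WM=10
i=13 t=18 v=2: → [18,21); WM=10
i=14 t=20 v=4: → [18,23); WM=17
i=15 t=20 v=9: → [18,23); WM=17
i=16 t=22 v=3: → [18,25); WM=17
i=17 t=23 v=6: → [18,26); WM=20
i=18 t=22 v=8: → [18,26); WM=20
i=19 t=24 v=8: → [18,27); WM=20
i=20 t=25 v=2: → [18,28); WM=22
i=21 t=12 v=5: DROP (t<22-2); WM=22
i=22 t=21 v=5: → [18,28); WM=22
i=23 t=25 v=9: → [18,28); WM=22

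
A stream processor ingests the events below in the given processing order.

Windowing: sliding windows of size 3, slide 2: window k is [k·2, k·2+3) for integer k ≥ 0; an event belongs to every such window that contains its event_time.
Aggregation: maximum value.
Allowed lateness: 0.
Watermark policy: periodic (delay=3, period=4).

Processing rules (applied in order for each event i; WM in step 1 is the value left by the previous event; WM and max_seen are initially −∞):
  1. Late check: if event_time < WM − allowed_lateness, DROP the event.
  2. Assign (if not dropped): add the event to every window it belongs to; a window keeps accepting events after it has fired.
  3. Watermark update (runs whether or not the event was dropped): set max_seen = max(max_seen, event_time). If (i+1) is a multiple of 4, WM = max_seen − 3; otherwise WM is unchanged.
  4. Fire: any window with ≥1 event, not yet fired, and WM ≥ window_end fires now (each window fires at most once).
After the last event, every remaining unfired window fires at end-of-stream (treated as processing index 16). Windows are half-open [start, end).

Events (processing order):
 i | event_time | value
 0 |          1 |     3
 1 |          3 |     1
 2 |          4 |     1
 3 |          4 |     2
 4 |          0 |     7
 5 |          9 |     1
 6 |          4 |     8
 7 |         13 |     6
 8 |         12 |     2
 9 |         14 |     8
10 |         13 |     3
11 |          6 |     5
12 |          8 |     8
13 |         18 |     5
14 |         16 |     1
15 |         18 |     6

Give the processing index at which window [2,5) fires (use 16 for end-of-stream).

i=0 t=1 v=3: → [0,3); WM=−∞
i=1 t=3 v=1: → [2,5); WM=−∞
i=2 t=4 v=1: → [4,7),[2,5); WM=−∞
i=3 t=4 v=2: → [4,7),[2,5); WM=1
i=4 t=0 v=7: DROP (t<1-0); WM=1
i=5 t=9 v=1: → [8,11); WM=1
i=6 t=4 v=8: → [4,7),[2,5); WM=1
i=7 t=13 v=6: → [12,15); WM=10; [0,3) fires=3 [2,5) fires=8 [4,7) fires=8
i=8 t=12 v=2: → [12,15),[10,13); WM=10
i=9 t=14 v=8: → [14,17),[12,15); WM=10
i=10 t=13 v=3: → [12,15); WM=10
i=11 t=6 v=5: DROP (t<10-0); WM=11; [8,11) fires=1
i=12 t=8 v=8: DROP (t<11-0); WM=11
i=13 t=18 v=5: → [18,21),[16,19); WM=11
i=14 t=16 v=1: → [16,19),[14,17); WM=11
i=15 t=18 v=6: → [18,21),[16,19); WM=15; [10,13) fires=2 [12,15) fires=8

7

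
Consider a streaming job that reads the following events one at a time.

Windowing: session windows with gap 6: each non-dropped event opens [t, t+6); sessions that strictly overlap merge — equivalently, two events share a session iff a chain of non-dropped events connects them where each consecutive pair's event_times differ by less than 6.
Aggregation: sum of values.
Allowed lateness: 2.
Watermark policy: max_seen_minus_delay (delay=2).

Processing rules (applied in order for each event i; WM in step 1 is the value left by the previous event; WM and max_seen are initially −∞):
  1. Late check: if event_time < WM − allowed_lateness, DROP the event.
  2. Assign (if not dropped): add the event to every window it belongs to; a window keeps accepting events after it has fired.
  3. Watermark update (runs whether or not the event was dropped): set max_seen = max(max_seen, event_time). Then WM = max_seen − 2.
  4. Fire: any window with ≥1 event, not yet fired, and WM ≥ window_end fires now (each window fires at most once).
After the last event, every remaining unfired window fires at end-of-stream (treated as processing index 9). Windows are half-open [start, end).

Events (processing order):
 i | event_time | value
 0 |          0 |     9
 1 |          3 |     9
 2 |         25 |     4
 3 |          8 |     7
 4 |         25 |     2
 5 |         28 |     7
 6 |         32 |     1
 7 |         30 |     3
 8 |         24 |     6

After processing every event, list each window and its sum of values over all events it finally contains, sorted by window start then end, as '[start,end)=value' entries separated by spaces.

i=0 t=0 v=9: → [0,6); WM=-2
i=1 t=3 v=9: → [0,9); WM=1
i=2 t=25 v=4: → [25,31); WM=23
i=3 t=8 v=7: DROP (t<23-2); WM=23
i=4 t=25 v=2: → [25,31); WM=23
i=5 t=28 v=7: → [25,34); WM=26
i=6 t=32 v=1: → [25,38); WM=30
i=7 t=30 v=3: → [25,38); WM=30
i=8 t=24 v=6: DROP (t<30-2); WM=30

[0,9)=18 [25,38)=17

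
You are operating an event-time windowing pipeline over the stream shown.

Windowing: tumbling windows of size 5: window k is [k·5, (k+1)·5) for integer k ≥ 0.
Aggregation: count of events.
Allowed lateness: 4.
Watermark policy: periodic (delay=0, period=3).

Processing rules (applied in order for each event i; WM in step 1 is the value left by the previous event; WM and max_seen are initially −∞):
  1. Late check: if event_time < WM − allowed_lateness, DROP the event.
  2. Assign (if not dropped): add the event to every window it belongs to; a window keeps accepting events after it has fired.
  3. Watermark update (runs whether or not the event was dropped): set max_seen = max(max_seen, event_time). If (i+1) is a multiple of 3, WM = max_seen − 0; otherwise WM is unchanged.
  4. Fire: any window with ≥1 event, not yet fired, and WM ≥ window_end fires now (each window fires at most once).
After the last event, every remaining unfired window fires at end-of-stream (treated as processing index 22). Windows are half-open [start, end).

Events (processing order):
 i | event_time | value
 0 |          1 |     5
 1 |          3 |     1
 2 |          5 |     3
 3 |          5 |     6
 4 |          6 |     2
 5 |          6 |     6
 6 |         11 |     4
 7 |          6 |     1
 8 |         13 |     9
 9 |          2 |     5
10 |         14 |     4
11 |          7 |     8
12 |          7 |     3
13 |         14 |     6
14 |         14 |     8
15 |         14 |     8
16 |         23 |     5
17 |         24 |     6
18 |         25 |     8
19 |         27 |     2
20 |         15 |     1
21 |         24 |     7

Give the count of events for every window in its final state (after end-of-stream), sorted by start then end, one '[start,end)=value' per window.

i=0 t=1 v=5: → [0,5); WM=−∞
i=1 t=3 v=1: → [0,5); WM=−∞
i=2 t=5 v=3: → [5,10); WM=5; [0,5) fires=2
i=3 t=5 v=6: → [5,10); WM=5
i=4 t=6 v=2: → [5,10); WM=5
i=5 t=6 v=6: → [5,10); WM=6
i=6 t=11 v=4: → [10,15); WM=6
i=7 t=6 v=1: → [5,10); WM=6
i=8 t=13 v=9: → [10,15); WM=13; [5,10) fires=5
i=9 t=2 v=5: DROP (t<13-4); WM=13
i=10 t=14 v=4: → [10,15); WM=13
i=11 t=7 v=8: DROP (t<13-4); WM=14
i=12 t=7 v=3: DROP (t<14-4); WM=14
i=13 t=14 v=6: → [10,15); WM=14
i=14 t=14 v=8: → [10,15); WM=14
i=15 t=14 v=8: → [10,15); WM=14
i=16 t=23 v=5: → [20,25); WM=14
i=17 t=24 v=6: → [20,25); WM=24; [10,15) fires=6
i=18 t=25 v=8: → [25,30); WM=24
i=19 t=27 v=2: → [25,30); WM=24
i=20 t=15 v=1: DROP (t<24-4); WM=27; [20,25) fires=2
i=21 t=24 v=7: → [20,25); WM=27

[0,5)=2 [5,10)=5 [10,15)=6 [20,25)=3 [25,30)=2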